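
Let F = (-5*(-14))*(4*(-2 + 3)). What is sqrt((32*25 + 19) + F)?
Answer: sqrt(1099) ≈ 33.151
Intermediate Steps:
F = 280 (F = 70*(4*1) = 70*4 = 280)
sqrt((32*25 + 19) + F) = sqrt((32*25 + 19) + 280) = sqrt((800 + 19) + 280) = sqrt(819 + 280) = sqrt(1099)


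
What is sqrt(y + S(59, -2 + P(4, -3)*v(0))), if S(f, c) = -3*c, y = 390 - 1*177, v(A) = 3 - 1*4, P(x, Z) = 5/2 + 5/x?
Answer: sqrt(921)/2 ≈ 15.174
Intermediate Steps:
P(x, Z) = 5/2 + 5/x (P(x, Z) = 5*(1/2) + 5/x = 5/2 + 5/x)
v(A) = -1 (v(A) = 3 - 4 = -1)
y = 213 (y = 390 - 177 = 213)
sqrt(y + S(59, -2 + P(4, -3)*v(0))) = sqrt(213 - 3*(-2 + (5/2 + 5/4)*(-1))) = sqrt(213 - 3*(-2 + (15/4)*(-1))) = sqrt(213 - 3*(-2 - 15/4)) = sqrt(213 - 3*(-23/4)) = sqrt(213 + 69/4) = sqrt(921/4) = sqrt(921)/2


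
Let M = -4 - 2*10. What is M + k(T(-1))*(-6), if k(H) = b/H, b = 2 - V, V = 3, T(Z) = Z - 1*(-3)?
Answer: -21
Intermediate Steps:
T(Z) = 3 + Z (T(Z) = Z + 3 = 3 + Z)
b = -1 (b = 2 - 1*3 = 2 - 3 = -1)
M = -24 (M = -4 - 20 = -24)
k(H) = -1/H
M + k(T(-1))*(-6) = -24 - 1/(3 - 1)*(-6) = -24 - 1/2*(-6) = -24 - 1*½*(-6) = -24 - ½*(-6) = -24 + 3 = -21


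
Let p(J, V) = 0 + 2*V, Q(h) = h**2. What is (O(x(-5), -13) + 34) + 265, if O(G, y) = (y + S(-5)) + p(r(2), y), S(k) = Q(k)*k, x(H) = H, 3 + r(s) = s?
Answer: 135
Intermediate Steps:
r(s) = -3 + s
S(k) = k**3 (S(k) = k**2*k = k**3)
p(J, V) = 2*V
O(G, y) = -125 + 3*y (O(G, y) = (y + (-5)**3) + 2*y = (y - 125) + 2*y = (-125 + y) + 2*y = -125 + 3*y)
(O(x(-5), -13) + 34) + 265 = ((-125 + 3*(-13)) + 34) + 265 = ((-125 - 39) + 34) + 265 = (-164 + 34) + 265 = -130 + 265 = 135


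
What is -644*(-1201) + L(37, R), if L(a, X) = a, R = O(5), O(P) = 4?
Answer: 773481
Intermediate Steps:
R = 4
-644*(-1201) + L(37, R) = -644*(-1201) + 37 = 773444 + 37 = 773481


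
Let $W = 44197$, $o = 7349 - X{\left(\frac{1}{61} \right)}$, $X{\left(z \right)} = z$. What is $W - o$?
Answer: $\frac{2247729}{61} \approx 36848.0$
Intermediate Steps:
$o = \frac{448288}{61}$ ($o = 7349 - \frac{1}{61} = \frac{448288}{61} \approx 7349.0$)
$W - o = 44197 - \frac{448288}{61} = \frac{2247729}{61}$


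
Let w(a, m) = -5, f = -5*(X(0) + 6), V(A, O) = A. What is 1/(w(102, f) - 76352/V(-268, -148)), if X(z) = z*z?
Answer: 67/18753 ≈ 0.0035728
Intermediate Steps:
X(z) = z²
f = -30 (f = -5*(0² + 6) = -5*(0 + 6) = -5*6 = -30)
1/(w(102, f) - 76352/V(-268, -148)) = 1/(-5 - 76352/(-268)) = 1/(-5 - 76352*(-1/268)) = 1/(-5 + 19088/67) = 1/(18753/67) = 67/18753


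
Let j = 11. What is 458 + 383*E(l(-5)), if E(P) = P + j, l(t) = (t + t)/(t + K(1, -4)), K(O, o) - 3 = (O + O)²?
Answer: 2756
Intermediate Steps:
K(O, o) = 3 + 4*O² (K(O, o) = 3 + (O + O)² = 3 + (2*O)² = 3 + 4*O²)
l(t) = 2*t/(7 + t) (l(t) = (t + t)/(t + (3 + 4*1²)) = (2*t)/(t + (3 + 4*1)) = (2*t)/(t + (3 + 4)) = (2*t)/(t + 7) = (2*t)/(7 + t) = 2*t/(7 + t))
E(P) = 11 + P (E(P) = P + 11 = 11 + P)
458 + 383*E(l(-5)) = 458 + 383*(11 + 2*(-5)/(7 - 5)) = 458 + 383*(11 + 2*(-5)/2) = 458 + 383*(11 + 2*(-5)*(½)) = 458 + 383*(11 - 5) = 458 + 383*6 = 458 + 2298 = 2756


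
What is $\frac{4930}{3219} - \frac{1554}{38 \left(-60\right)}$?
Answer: $\frac{93349}{42180} \approx 2.2131$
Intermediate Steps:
$\frac{4930}{3219} - \frac{1554}{38 \left(-60\right)} = 4930 \cdot \frac{1}{3219} - \frac{1554}{-2280} = \frac{170}{111} - - \frac{259}{380} = \frac{170}{111} + \frac{259}{380} = \frac{93349}{42180}$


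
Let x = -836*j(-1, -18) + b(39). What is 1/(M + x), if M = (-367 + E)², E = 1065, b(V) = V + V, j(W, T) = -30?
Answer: 1/512362 ≈ 1.9517e-6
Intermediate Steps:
b(V) = 2*V
M = 487204 (M = (-367 + 1065)² = 698² = 487204)
x = 25158 (x = -836*(-30) + 2*39 = 25080 + 78 = 25158)
1/(M + x) = 1/(487204 + 25158) = 1/512362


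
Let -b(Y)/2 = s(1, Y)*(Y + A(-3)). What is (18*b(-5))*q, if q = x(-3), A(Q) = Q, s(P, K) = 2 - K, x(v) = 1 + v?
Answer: -4032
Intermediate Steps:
q = -2 (q = 1 - 3 = -2)
b(Y) = -2*(-3 + Y)*(2 - Y) (b(Y) = -2*(2 - Y)*(Y - 3) = -2*(2 - Y)*(-3 + Y) = -2*(-3 + Y)*(2 - Y))
(18*b(-5))*q = (18*(2*(-3 - 5)*(-2 - 5)))*(-2) = (18*(2*(-8)*(-7)))*(-2) = (18*112)*(-2) = 2016*(-2) = -4032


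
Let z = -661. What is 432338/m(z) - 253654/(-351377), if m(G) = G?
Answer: -151745964132/232260197 ≈ -653.34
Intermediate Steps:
432338/m(z) - 253654/(-351377) = 432338/(-661) - 253654/(-351377) = 432338*(-1/661) - 253654*(-1/351377) = -432338/661 + 253654/351377 = -151745964132/232260197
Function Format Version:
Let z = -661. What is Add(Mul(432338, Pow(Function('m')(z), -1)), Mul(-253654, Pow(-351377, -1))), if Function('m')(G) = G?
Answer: Rational(-151745964132, 232260197) ≈ -653.34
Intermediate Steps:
Add(Mul(432338, Pow(Function('m')(z), -1)), Mul(-253654, Pow(-351377, -1))) = Add(Mul(432338, Pow(-661, -1)), Mul(-253654, Pow(-351377, -1))) = Add(Mul(432338, Rational(-1, 661)), Mul(-253654, Rational(-1, 351377))) = Add(Rational(-432338, 661), Rational(253654, 351377)) = Rational(-151745964132, 232260197)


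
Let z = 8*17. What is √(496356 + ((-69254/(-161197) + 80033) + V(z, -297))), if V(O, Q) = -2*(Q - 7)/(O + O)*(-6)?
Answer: √4328302992540632887/2740349 ≈ 759.19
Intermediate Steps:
z = 136
V(O, Q) = 6*(-7 + Q)/O (V(O, Q) = -2*(-7 + Q)/(2*O)*(-6) = -2*(-7 + Q)*1/(2*O)*(-6) = -(-7 + Q)/O*(-6) = 6*(-7 + Q)/O)
√(496356 + ((-69254/(-161197) + 80033) + V(z, -297))) = √(496356 + ((-69254/(-161197) + 80033) + 6*(-7 - 297)/136)) = √(496356 + ((-69254*(-1/161197) + 80033) + 6*(1/136)*(-304))) = √(496356 + ((69254/161197 + 80033) - 228/17)) = √(496356 + (12901148755/161197 - 228/17)) = √(496356 + 219282775919/2740349) = √(1579471444163/2740349) = √4328302992540632887/2740349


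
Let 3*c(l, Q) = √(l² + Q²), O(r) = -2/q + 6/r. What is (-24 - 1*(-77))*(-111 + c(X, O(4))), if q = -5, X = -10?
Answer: -5883 + 53*√10361/30 ≈ -5703.2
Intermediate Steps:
O(r) = ⅖ + 6/r (O(r) = -2/(-5) + 6/r = -2*(-⅕) + 6/r = ⅖ + 6/r)
c(l, Q) = √(Q² + l²)/3 (c(l, Q) = √(l² + Q²)/3 = √(Q² + l²)/3)
(-24 - 1*(-77))*(-111 + c(X, O(4))) = (-24 - 1*(-77))*(-111 + √((⅖ + 6/4)² + (-10)²)/3) = (-24 + 77)*(-111 + √((⅖ + 6*(¼))² + 100)/3) = 53*(-111 + √((⅖ + 3/2)² + 100)/3) = 53*(-111 + √((19/10)² + 100)/3) = 53*(-111 + √(361/100 + 100)/3) = 53*(-111 + √(10361/100)/3) = 53*(-111 + (√10361/10)/3) = 53*(-111 + √10361/30) = -5883 + 53*√10361/30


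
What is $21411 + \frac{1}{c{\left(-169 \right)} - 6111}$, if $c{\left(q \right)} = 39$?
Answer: $\frac{130007591}{6072} \approx 21411.0$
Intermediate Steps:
$21411 + \frac{1}{c{\left(-169 \right)} - 6111} = 21411 + \frac{1}{39 - 6111} = 21411 + \frac{1}{-6072} = 21411 - \frac{1}{6072} = \frac{130007591}{6072}$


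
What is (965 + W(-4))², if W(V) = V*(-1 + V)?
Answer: 970225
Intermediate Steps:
(965 + W(-4))² = (965 - 4*(-1 - 4))² = (965 - 4*(-5))² = (965 + 20)² = 985² = 970225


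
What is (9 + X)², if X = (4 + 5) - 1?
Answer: 289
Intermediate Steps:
X = 8 (X = 9 - 1 = 8)
(9 + X)² = (9 + 8)² = 17² = 289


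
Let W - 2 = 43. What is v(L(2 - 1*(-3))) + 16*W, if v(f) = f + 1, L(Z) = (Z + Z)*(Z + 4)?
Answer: 811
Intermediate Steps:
W = 45 (W = 2 + 43 = 45)
L(Z) = 2*Z*(4 + Z) (L(Z) = (2*Z)*(4 + Z) = 2*Z*(4 + Z))
v(f) = 1 + f
v(L(2 - 1*(-3))) + 16*W = (1 + 2*(2 - 1*(-3))*(4 + (2 - 1*(-3)))) + 16*45 = (1 + 2*(2 + 3)*(4 + (2 + 3))) + 720 = (1 + 2*5*(4 + 5)) + 720 = (1 + 2*5*9) + 720 = (1 + 90) + 720 = 91 + 720 = 811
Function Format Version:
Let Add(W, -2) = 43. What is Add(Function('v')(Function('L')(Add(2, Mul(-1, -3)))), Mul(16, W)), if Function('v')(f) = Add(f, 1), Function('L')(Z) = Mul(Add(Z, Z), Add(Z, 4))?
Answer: 811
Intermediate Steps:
W = 45 (W = Add(2, 43) = 45)
Function('L')(Z) = Mul(2, Z, Add(4, Z)) (Function('L')(Z) = Mul(Mul(2, Z), Add(4, Z)) = Mul(2, Z, Add(4, Z)))
Function('v')(f) = Add(1, f)
Add(Function('v')(Function('L')(Add(2, Mul(-1, -3)))), Mul(16, W)) = Add(Add(1, Mul(2, Add(2, Mul(-1, -3)), Add(4, Add(2, Mul(-1, -3))))), Mul(16, 45)) = Add(Add(1, Mul(2, Add(2, 3), Add(4, Add(2, 3)))), 720) = Add(Add(1, Mul(2, 5, Add(4, 5))), 720) = Add(Add(1, Mul(2, 5, 9)), 720) = Add(Add(1, 90), 720) = Add(91, 720) = 811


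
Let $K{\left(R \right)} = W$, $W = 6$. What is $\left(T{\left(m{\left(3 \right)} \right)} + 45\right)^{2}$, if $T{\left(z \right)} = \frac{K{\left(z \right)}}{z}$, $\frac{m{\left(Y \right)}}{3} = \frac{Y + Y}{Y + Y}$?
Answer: $2209$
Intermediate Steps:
$K{\left(R \right)} = 6$
$m{\left(Y \right)} = 3$ ($m{\left(Y \right)} = 3 \frac{Y + Y}{Y + Y} = 3 \frac{2 Y}{2 Y} = 3 \cdot 2 Y \frac{1}{2 Y} = 3 \cdot 1 = 3$)
$T{\left(z \right)} = \frac{6}{z}$
$\left(T{\left(m{\left(3 \right)} \right)} + 45\right)^{2} = \left(\frac{6}{3} + 45\right)^{2} = \left(6 \cdot \frac{1}{3} + 45\right)^{2} = \left(2 + 45\right)^{2} = 47^{2} = 2209$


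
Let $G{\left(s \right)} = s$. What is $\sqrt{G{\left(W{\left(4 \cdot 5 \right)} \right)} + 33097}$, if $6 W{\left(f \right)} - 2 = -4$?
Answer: $\frac{\sqrt{297870}}{3} \approx 181.92$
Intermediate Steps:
$W{\left(f \right)} = - \frac{1}{3}$ ($W{\left(f \right)} = \frac{1}{3} + \frac{1}{6} \left(-4\right) = \frac{1}{3} - \frac{2}{3} = - \frac{1}{3}$)
$\sqrt{G{\left(W{\left(4 \cdot 5 \right)} \right)} + 33097} = \sqrt{- \frac{1}{3} + 33097} = \sqrt{\frac{99290}{3}} = \frac{\sqrt{297870}}{3}$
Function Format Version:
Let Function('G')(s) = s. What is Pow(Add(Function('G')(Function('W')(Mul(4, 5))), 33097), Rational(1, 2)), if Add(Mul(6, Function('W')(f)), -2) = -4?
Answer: Mul(Rational(1, 3), Pow(297870, Rational(1, 2))) ≈ 181.92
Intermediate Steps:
Function('W')(f) = Rational(-1, 3) (Function('W')(f) = Add(Rational(1, 3), Mul(Rational(1, 6), -4)) = Add(Rational(1, 3), Rational(-2, 3)) = Rational(-1, 3))
Pow(Add(Function('G')(Function('W')(Mul(4, 5))), 33097), Rational(1, 2)) = Pow(Add(Rational(-1, 3), 33097), Rational(1, 2)) = Pow(Rational(99290, 3), Rational(1, 2)) = Mul(Rational(1, 3), Pow(297870, Rational(1, 2)))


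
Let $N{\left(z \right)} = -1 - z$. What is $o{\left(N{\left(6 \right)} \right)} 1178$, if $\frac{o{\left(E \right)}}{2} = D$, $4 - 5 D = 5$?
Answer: $- \frac{2356}{5} \approx -471.2$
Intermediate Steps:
$D = - \frac{1}{5}$ ($D = \frac{4}{5} - 1 = - \frac{1}{5} \approx -0.2$)
$o{\left(E \right)} = - \frac{2}{5}$ ($o{\left(E \right)} = 2 \left(- \frac{1}{5}\right) = - \frac{2}{5}$)
$o{\left(N{\left(6 \right)} \right)} 1178 = \left(- \frac{2}{5}\right) 1178 = - \frac{2356}{5}$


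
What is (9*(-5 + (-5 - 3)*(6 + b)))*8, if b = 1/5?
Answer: -19656/5 ≈ -3931.2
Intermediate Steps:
b = 1/5 ≈ 0.20000
(9*(-5 + (-5 - 3)*(6 + b)))*8 = (9*(-5 + (-5 - 3)*(6 + 1/5)))*8 = (9*(-5 - 8*31/5))*8 = (9*(-5 - 248/5))*8 = (9*(-273/5))*8 = -2457/5*8 = -19656/5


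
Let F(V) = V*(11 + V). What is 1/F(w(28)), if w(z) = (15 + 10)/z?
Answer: 784/8325 ≈ 0.094174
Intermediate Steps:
w(z) = 25/z
1/F(w(28)) = 1/((25/28)*(11 + 25/28)) = 1/((25*(1/28))*(11 + 25*(1/28))) = 1/(25*(11 + 25/28)/28) = 1/((25/28)*(333/28)) = 1/(8325/784) = 784/8325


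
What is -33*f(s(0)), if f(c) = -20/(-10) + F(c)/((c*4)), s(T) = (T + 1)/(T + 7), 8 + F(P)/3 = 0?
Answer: 1320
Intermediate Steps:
F(P) = -24 (F(P) = -24 + 3*0 = -24 + 0 = -24)
s(T) = (1 + T)/(7 + T)
f(c) = 2 - 6/c (f(c) = -20/(-10) - 24*1/(4*c) = -20*(-1/10) - 24*1/(4*c) = 2 - 6/c)
-33*f(s(0)) = -33*(2 - 6*(7 + 0)/(1 + 0)) = -33*(2 - 6/(1/7)) = -33*(2 - 6/((1/7)*1)) = -33*(2 - 6/1/7) = -33*(2 - 6*7) = -33*(2 - 42) = -33*(-40) = 1320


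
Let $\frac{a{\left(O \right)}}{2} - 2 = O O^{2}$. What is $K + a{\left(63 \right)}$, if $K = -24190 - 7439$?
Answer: $468469$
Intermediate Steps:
$a{\left(O \right)} = 4 + 2 O^{3}$ ($a{\left(O \right)} = 4 + 2 O O^{2} = 4 + 2 O^{3}$)
$K = -31629$
$K + a{\left(63 \right)} = -31629 + \left(4 + 2 \cdot 63^{3}\right) = -31629 + \left(4 + 2 \cdot 250047\right) = -31629 + \left(4 + 500094\right) = -31629 + 500098 = 468469$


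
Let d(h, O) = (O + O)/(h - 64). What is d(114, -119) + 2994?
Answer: 74731/25 ≈ 2989.2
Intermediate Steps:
d(h, O) = 2*O/(-64 + h) (d(h, O) = (2*O)/(-64 + h) = 2*O/(-64 + h))
d(114, -119) + 2994 = 2*(-119)/(-64 + 114) + 2994 = 2*(-119)/50 + 2994 = 2*(-119)*(1/50) + 2994 = -119/25 + 2994 = 74731/25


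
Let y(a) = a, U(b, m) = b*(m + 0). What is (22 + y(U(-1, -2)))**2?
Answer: 576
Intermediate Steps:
U(b, m) = b*m
(22 + y(U(-1, -2)))**2 = (22 - 1*(-2))**2 = (22 + 2)**2 = 24**2 = 576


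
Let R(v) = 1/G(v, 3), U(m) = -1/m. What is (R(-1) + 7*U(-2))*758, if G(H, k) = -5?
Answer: 12507/5 ≈ 2501.4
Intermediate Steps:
R(v) = -⅕ (R(v) = 1/(-5) = -⅕)
(R(-1) + 7*U(-2))*758 = (-⅕ + 7*(-1/(-2)))*758 = (-⅕ + 7*(-1*(-½)))*758 = (-⅕ + 7*(½))*758 = (-⅕ + 7/2)*758 = (33/10)*758 = 12507/5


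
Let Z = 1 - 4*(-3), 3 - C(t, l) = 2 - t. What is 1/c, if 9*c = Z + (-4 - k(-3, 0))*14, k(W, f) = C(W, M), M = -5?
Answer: -3/5 ≈ -0.60000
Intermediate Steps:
C(t, l) = 1 + t (C(t, l) = 3 - (2 - t) = 3 + (-2 + t) = 1 + t)
Z = 13 (Z = 1 + 12 = 13)
k(W, f) = 1 + W
c = -5/3 (c = (13 + (-4 - (1 - 3))*14)/9 = (13 + (-4 - 1*(-2))*14)/9 = (13 + (-4 + 2)*14)/9 = (13 - 2*14)/9 = (13 - 28)/9 = (1/9)*(-15) = -5/3 ≈ -1.6667)
1/c = 1/(-5/3) = -3/5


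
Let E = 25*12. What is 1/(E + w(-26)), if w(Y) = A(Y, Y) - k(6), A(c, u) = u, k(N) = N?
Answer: 1/268 ≈ 0.0037313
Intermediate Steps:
E = 300
w(Y) = -6 + Y (w(Y) = Y - 1*6 = Y - 6 = -6 + Y)
1/(E + w(-26)) = 1/(300 + (-6 - 26)) = 1/(300 - 32) = 1/268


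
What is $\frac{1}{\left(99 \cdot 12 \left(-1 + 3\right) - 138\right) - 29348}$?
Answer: $- \frac{1}{27110} \approx -3.6887 \cdot 10^{-5}$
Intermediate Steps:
$\frac{1}{\left(99 \cdot 12 \left(-1 + 3\right) - 138\right) - 29348} = \frac{1}{\left(99 \cdot 12 \cdot 2 - 138\right) - 29348} = \frac{1}{\left(99 \cdot 24 - 138\right) - 29348} = \frac{1}{\left(2376 - 138\right) - 29348} = \frac{1}{2238 - 29348} = \frac{1}{-27110} = - \frac{1}{27110}$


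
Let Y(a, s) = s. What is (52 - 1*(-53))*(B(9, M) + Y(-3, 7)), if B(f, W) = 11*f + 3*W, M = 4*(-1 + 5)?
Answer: 16170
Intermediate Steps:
M = 16 (M = 4*4 = 16)
B(f, W) = 3*W + 11*f
(52 - 1*(-53))*(B(9, M) + Y(-3, 7)) = (52 - 1*(-53))*((3*16 + 11*9) + 7) = (52 + 53)*((48 + 99) + 7) = 105*(147 + 7) = 105*154 = 16170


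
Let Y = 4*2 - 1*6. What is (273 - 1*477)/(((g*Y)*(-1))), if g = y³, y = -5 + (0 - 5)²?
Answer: 51/4000 ≈ 0.012750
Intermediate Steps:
y = 20 (y = -5 + (-5)² = -5 + 25 = 20)
Y = 2 (Y = 8 - 6 = 2)
g = 8000 (g = 20³ = 8000)
(273 - 1*477)/(((g*Y)*(-1))) = (273 - 1*477)/(((8000*2)*(-1))) = (273 - 477)/((16000*(-1))) = -204/(-16000) = -204*(-1/16000) = 51/4000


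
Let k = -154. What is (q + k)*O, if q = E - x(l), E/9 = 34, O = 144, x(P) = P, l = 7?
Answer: 20880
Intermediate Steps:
E = 306 (E = 9*34 = 306)
q = 299 (q = 306 - 1*7 = 306 - 7 = 299)
(q + k)*O = (299 - 154)*144 = 145*144 = 20880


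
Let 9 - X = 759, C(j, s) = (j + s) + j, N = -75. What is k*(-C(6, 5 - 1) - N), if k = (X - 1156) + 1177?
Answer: -43011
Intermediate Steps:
C(j, s) = s + 2*j
X = -750 (X = 9 - 1*759 = 9 - 759 = -750)
k = -729 (k = (-750 - 1156) + 1177 = -1906 + 1177 = -729)
k*(-C(6, 5 - 1) - N) = -729*(-((5 - 1) + 2*6) - 1*(-75)) = -729*(-(4 + 12) + 75) = -729*(-1*16 + 75) = -729*(-16 + 75) = -729*59 = -43011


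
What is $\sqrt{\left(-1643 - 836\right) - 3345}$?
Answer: $8 i \sqrt{91} \approx 76.315 i$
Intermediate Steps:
$\sqrt{\left(-1643 - 836\right) - 3345} = \sqrt{-2479 - 3345} = \sqrt{-5824} = 8 i \sqrt{91}$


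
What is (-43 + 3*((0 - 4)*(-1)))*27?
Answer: -837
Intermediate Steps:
(-43 + 3*((0 - 4)*(-1)))*27 = (-43 + 3*(-4*(-1)))*27 = (-43 + 3*4)*27 = (-43 + 12)*27 = -31*27 = -837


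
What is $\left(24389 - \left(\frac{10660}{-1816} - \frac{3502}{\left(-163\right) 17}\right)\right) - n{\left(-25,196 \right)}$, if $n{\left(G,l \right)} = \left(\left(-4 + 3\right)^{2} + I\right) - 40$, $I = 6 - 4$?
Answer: $\frac{1807913723}{74002} \approx 24431.0$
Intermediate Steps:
$I = 2$
$n{\left(G,l \right)} = -37$ ($n{\left(G,l \right)} = \left(\left(-4 + 3\right)^{2} + 2\right) - 40 = \left(\left(-1\right)^{2} + 2\right) - 40 = \left(1 + 2\right) - 40 = 3 - 40 = -37$)
$\left(24389 - \left(\frac{10660}{-1816} - \frac{3502}{\left(-163\right) 17}\right)\right) - n{\left(-25,196 \right)} = \left(24389 - \left(\frac{10660}{-1816} - \frac{3502}{\left(-163\right) 17}\right)\right) - -37 = \left(24389 - \left(10660 \left(- \frac{1}{1816}\right) - \frac{3502}{-2771}\right)\right) + 37 = \left(24389 - \left(- \frac{2665}{454} - - \frac{206}{163}\right)\right) + 37 = \left(24389 - \left(- \frac{2665}{454} + \frac{206}{163}\right)\right) + 37 = \left(24389 - - \frac{340871}{74002}\right) + 37 = \left(24389 + \frac{340871}{74002}\right) + 37 = \frac{1805175649}{74002} + 37 = \frac{1807913723}{74002}$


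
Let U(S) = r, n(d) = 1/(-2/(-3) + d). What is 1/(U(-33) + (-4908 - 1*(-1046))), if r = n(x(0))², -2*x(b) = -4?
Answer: -64/247159 ≈ -0.00025894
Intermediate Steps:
x(b) = 2 (x(b) = -½*(-4) = 2)
n(d) = 1/(⅔ + d) (n(d) = 1/(-2*(-⅓) + d) = 1/(⅔ + d))
r = 9/64 (r = (3/(2 + 3*2))² = (3/(2 + 6))² = (3/8)² = 9/64 ≈ 0.14063)
U(S) = 9/64
1/(U(-33) + (-4908 - 1*(-1046))) = 1/(9/64 + (-4908 - 1*(-1046))) = 1/(9/64 + (-4908 + 1046)) = 1/(9/64 - 3862) = 1/(-247159/64) = -64/247159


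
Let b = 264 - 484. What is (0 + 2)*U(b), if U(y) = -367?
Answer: -734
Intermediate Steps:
b = -220
(0 + 2)*U(b) = (0 + 2)*(-367) = 2*(-367) = -734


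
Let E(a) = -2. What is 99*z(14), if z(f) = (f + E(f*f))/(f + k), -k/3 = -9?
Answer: 1188/41 ≈ 28.976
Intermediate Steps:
k = 27 (k = -3*(-9) = 27)
z(f) = (-2 + f)/(27 + f) (z(f) = (f - 2)/(f + 27) = (-2 + f)/(27 + f))
99*z(14) = 99*((-2 + 14)/(27 + 14)) = 99*(12/41) = 1188/41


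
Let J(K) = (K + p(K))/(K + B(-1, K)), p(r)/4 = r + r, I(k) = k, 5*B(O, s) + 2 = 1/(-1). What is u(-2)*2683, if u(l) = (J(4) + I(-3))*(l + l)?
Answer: -1384428/17 ≈ -81437.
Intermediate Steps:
B(O, s) = -⅗ (B(O, s) = -⅖ + (⅕)/(-1) = -⅖ + (⅕)*(-1) = -⅖ - ⅕ = -⅗)
p(r) = 8*r (p(r) = 4*(r + r) = 4*(2*r) = 8*r)
J(K) = 9*K/(-⅗ + K) (J(K) = (K + 8*K)/(K - ⅗) = (9*K)/(-⅗ + K) = 9*K/(-⅗ + K))
u(l) = 258*l/17 (u(l) = (45*4/(-3 + 5*4) - 3)*(l + l) = (45*4/(-3 + 20) - 3)*(2*l) = (45*4/17 - 3)*(2*l) = (45*4*(1/17) - 3)*(2*l) = (180/17 - 3)*(2*l) = 129*(2*l)/17 = 258*l/17)
u(-2)*2683 = ((258/17)*(-2))*2683 = -516/17*2683 = -1384428/17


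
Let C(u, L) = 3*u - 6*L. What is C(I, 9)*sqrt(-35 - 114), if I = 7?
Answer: -33*I*sqrt(149) ≈ -402.82*I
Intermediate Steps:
C(u, L) = -6*L + 3*u
C(I, 9)*sqrt(-35 - 114) = (-6*9 + 3*7)*sqrt(-35 - 114) = (-54 + 21)*sqrt(-149) = -33*I*sqrt(149)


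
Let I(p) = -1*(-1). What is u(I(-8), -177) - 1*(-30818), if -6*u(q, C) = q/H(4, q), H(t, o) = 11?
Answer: 2033987/66 ≈ 30818.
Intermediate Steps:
I(p) = 1
u(q, C) = -q/66 (u(q, C) = -q/(6*11) = -q/66)
u(I(-8), -177) - 1*(-30818) = -1/66*1 - 1*(-30818) = -1/66 + 30818 = 2033987/66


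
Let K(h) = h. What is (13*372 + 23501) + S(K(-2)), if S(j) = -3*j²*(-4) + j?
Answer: 28383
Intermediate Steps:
S(j) = j + 12*j² (S(j) = 12*j² + j = j + 12*j²)
(13*372 + 23501) + S(K(-2)) = (13*372 + 23501) - 2*(1 + 12*(-2)) = (4836 + 23501) - 2*(1 - 24) = 28337 - 2*(-23) = 28337 + 46 = 28383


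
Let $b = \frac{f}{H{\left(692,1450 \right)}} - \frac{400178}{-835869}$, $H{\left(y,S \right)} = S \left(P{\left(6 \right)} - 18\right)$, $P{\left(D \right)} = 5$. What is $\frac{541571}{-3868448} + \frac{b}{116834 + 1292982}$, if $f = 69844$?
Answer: $- \frac{751890376024981049333}{5370673970997778591200} \approx -0.14$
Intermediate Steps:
$H{\left(y,S \right)} = - 13 S$ ($H{\left(y,S \right)} = S \left(5 - 18\right) = S \left(-13\right) = - 13 S$)
$b = - \frac{25418539568}{7878065325}$ ($b = \frac{69844}{\left(-13\right) 1450} - \frac{400178}{-835869} = \frac{69844}{-18850} - - \frac{400178}{835869} = 69844 \left(- \frac{1}{18850}\right) + \frac{400178}{835869} = - \frac{34922}{9425} + \frac{400178}{835869} = - \frac{25418539568}{7878065325} \approx -3.2265$)
$\frac{541571}{-3868448} + \frac{b}{116834 + 1292982} = \frac{541571}{-3868448} - \frac{25418539568}{7878065325 \left(116834 + 1292982\right)} = 541571 \left(- \frac{1}{3868448}\right) - \frac{25418539568}{7878065325 \cdot 1409816} = - \frac{541571}{3868448} - \frac{3177317446}{1388327818028775} = - \frac{751890376024981049333}{5370673970997778591200}$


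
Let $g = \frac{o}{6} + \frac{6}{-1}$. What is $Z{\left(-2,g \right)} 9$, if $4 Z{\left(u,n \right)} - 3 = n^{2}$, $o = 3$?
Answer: $\frac{1197}{16} \approx 74.813$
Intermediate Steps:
$g = - \frac{11}{2}$ ($g = \frac{3}{6} + \frac{6}{-1} = 3 \cdot \frac{1}{6} + 6 \left(-1\right) = \frac{1}{2} - 6 = - \frac{11}{2} \approx -5.5$)
$Z{\left(u,n \right)} = \frac{3}{4} + \frac{n^{2}}{4}$
$Z{\left(-2,g \right)} 9 = \left(\frac{3}{4} + \frac{\left(- \frac{11}{2}\right)^{2}}{4}\right) 9 = \left(\frac{3}{4} + \frac{1}{4} \cdot \frac{121}{4}\right) 9 = \left(\frac{3}{4} + \frac{121}{16}\right) 9 = \frac{133}{16} \cdot 9 = \frac{1197}{16}$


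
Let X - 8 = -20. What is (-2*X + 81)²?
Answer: 11025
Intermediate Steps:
X = -12 (X = 8 - 20 = -12)
(-2*X + 81)² = (-2*(-12) + 81)² = (24 + 81)² = 105² = 11025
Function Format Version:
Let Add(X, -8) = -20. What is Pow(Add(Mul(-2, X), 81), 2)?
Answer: 11025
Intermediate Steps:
X = -12 (X = Add(8, -20) = -12)
Pow(Add(Mul(-2, X), 81), 2) = Pow(Add(Mul(-2, -12), 81), 2) = Pow(Add(24, 81), 2) = Pow(105, 2) = 11025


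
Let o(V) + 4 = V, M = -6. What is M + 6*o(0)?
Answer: -30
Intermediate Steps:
o(V) = -4 + V
M + 6*o(0) = -6 + 6*(-4 + 0) = -6 + 6*(-4) = -6 - 24 = -30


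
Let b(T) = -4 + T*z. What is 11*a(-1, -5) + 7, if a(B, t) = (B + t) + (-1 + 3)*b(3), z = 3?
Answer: 51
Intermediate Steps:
b(T) = -4 + 3*T (b(T) = -4 + T*3 = -4 + 3*T)
a(B, t) = 10 + B + t (a(B, t) = (B + t) + (-1 + 3)*(-4 + 3*3) = (B + t) + 2*(-4 + 9) = (B + t) + 2*5 = (B + t) + 10 = 10 + B + t)
11*a(-1, -5) + 7 = 11*(10 - 1 - 5) + 7 = 11*4 + 7 = 44 + 7 = 51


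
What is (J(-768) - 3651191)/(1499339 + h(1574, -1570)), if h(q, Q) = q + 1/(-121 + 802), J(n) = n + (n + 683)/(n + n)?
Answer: -1273335829153/523326338048 ≈ -2.4332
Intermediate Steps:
J(n) = n + (683 + n)/(2*n) (J(n) = n + (683 + n)/((2*n)) = n + (683 + n)*(1/(2*n)) = n + (683 + n)/(2*n))
h(q, Q) = 1/681 + q (h(q, Q) = q + 1/681 = 1/681 + q)
(J(-768) - 3651191)/(1499339 + h(1574, -1570)) = ((½ - 768 + (683/2)/(-768)) - 3651191)/(1499339 + (1/681 + 1574)) = ((½ - 768 + (683/2)*(-1/768)) - 3651191)/(1499339 + 1071895/681) = ((½ - 768 - 683/1536) - 3651191)/(1022121754/681) = (-1179563/1536 - 3651191)*(681/1022121754) = -5609408939/1536*681/1022121754 = -1273335829153/523326338048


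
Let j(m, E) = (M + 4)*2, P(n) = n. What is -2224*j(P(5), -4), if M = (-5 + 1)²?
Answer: -88960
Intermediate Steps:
M = 16 (M = (-4)² = 16)
j(m, E) = 40 (j(m, E) = (16 + 4)*2 = 20*2 = 40)
-2224*j(P(5), -4) = -2224*40 = -88960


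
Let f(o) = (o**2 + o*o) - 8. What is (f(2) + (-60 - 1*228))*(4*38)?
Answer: -43776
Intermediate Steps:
f(o) = -8 + 2*o**2 (f(o) = (o**2 + o**2) - 8 = 2*o**2 - 8 = -8 + 2*o**2)
(f(2) + (-60 - 1*228))*(4*38) = ((-8 + 2*2**2) + (-60 - 1*228))*(4*38) = ((-8 + 2*4) + (-60 - 228))*152 = ((-8 + 8) - 288)*152 = (0 - 288)*152 = -288*152 = -43776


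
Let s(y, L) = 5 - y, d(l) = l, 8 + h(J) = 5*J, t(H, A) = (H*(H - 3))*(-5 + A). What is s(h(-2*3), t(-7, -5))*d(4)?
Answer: 172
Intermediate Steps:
t(H, A) = H*(-5 + A)*(-3 + H) (t(H, A) = (H*(-3 + H))*(-5 + A) = H*(-5 + A)*(-3 + H))
h(J) = -8 + 5*J
s(h(-2*3), t(-7, -5))*d(4) = (5 - (-8 + 5*(-2*3)))*4 = (5 - (-8 + 5*(-6)))*4 = (5 - (-8 - 30))*4 = (5 - 1*(-38))*4 = (5 + 38)*4 = 43*4 = 172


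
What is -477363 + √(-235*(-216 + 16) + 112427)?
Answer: -477363 + √159427 ≈ -4.7696e+5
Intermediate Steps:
-477363 + √(-235*(-216 + 16) + 112427) = -477363 + √(-235*(-200) + 112427) = -477363 + √(47000 + 112427) = -477363 + √159427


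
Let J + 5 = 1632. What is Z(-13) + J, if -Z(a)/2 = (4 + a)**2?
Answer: 1465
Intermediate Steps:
J = 1627 (J = -5 + 1632 = 1627)
Z(a) = -2*(4 + a)**2
Z(-13) + J = -2*(4 - 13)**2 + 1627 = -2*(-9)**2 + 1627 = -2*81 + 1627 = -162 + 1627 = 1465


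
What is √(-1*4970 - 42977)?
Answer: I*√47947 ≈ 218.97*I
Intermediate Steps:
√(-1*4970 - 42977) = √(-4970 - 42977) = √(-47947) = I*√47947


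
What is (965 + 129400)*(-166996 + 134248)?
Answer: -4269193020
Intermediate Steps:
(965 + 129400)*(-166996 + 134248) = 130365*(-32748) = -4269193020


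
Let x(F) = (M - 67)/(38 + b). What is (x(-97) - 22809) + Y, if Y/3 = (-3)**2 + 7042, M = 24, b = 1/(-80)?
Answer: -5036024/3039 ≈ -1657.1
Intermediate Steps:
b = -1/80 ≈ -0.012500
x(F) = -3440/3039 (x(F) = (24 - 67)/(38 - 1/80) = -43/3039/80 = -43*80/3039 = -3440/3039)
Y = 21153 (Y = 3*((-3)**2 + 7042) = 3*(9 + 7042) = 3*7051 = 21153)
(x(-97) - 22809) + Y = (-3440/3039 - 22809) + 21153 = -69319991/3039 + 21153 = -5036024/3039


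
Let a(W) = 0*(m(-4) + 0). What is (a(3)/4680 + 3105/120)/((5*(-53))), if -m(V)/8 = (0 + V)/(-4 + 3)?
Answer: -207/2120 ≈ -0.097641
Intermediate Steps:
m(V) = 8*V (m(V) = -8*(0 + V)/(-4 + 3) = -8*V/(-1) = -8*V*(-1) = -(-8)*V = 8*V)
a(W) = 0 (a(W) = 0*(8*(-4) + 0) = 0*(-32 + 0) = 0*(-32) = 0)
(a(3)/4680 + 3105/120)/((5*(-53))) = (0/4680 + 3105/120)/((5*(-53))) = (0*(1/4680) + 3105*(1/120))/(-265) = (0 + 207/8)*(-1/265) = (207/8)*(-1/265) = -207/2120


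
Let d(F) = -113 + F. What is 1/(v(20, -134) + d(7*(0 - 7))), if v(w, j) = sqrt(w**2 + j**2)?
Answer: -81/3944 - sqrt(4589)/3944 ≈ -0.037714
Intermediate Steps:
v(w, j) = sqrt(j**2 + w**2)
1/(v(20, -134) + d(7*(0 - 7))) = 1/(sqrt((-134)**2 + 20**2) + (-113 + 7*(0 - 7))) = 1/(sqrt(17956 + 400) + (-113 + 7*(-7))) = 1/(sqrt(18356) + (-113 - 49)) = 1/(2*sqrt(4589) - 162) = 1/(-162 + 2*sqrt(4589))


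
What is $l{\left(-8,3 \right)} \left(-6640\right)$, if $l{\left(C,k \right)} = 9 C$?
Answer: $478080$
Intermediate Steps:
$l{\left(-8,3 \right)} \left(-6640\right) = 9 \left(-8\right) \left(-6640\right) = \left(-72\right) \left(-6640\right) = 478080$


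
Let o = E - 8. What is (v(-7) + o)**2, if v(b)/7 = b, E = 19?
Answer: 1444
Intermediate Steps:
v(b) = 7*b
o = 11 (o = 19 - 8 = 11)
(v(-7) + o)**2 = (7*(-7) + 11)**2 = (-49 + 11)**2 = (-38)**2 = 1444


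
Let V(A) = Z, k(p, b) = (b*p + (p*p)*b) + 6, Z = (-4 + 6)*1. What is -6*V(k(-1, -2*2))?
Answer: -12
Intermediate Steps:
Z = 2 (Z = 2*1 = 2)
k(p, b) = 6 + b*p + b*p² (k(p, b) = (b*p + p²*b) + 6 = (b*p + b*p²) + 6 = 6 + b*p + b*p²)
V(A) = 2
-6*V(k(-1, -2*2)) = -6*2 = -12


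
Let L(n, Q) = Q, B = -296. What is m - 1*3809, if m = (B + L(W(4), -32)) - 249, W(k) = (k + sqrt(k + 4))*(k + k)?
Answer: -4386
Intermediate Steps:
W(k) = 2*k*(k + sqrt(4 + k)) (W(k) = (k + sqrt(4 + k))*(2*k) = 2*k*(k + sqrt(4 + k)))
m = -577 (m = (-296 - 32) - 249 = -328 - 249 = -577)
m - 1*3809 = -577 - 1*3809 = -577 - 3809 = -4386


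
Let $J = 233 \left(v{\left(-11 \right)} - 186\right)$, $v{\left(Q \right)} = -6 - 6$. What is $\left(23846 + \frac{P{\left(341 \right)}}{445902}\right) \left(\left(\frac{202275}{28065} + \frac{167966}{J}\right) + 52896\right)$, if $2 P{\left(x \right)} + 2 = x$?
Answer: $\frac{8091904129305988746167}{6414799234338} \approx 1.2614 \cdot 10^{9}$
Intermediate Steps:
$P{\left(x \right)} = -1 + \frac{x}{2}$
$v{\left(Q \right)} = -12$
$J = -46134$ ($J = 233 \left(-12 - 186\right) = 233 \left(-198\right) = -46134$)
$\left(23846 + \frac{P{\left(341 \right)}}{445902}\right) \left(\left(\frac{202275}{28065} + \frac{167966}{J}\right) + 52896\right) = \left(23846 + \frac{-1 + \frac{1}{2} \cdot 341}{445902}\right) \left(\left(\frac{202275}{28065} + \frac{167966}{-46134}\right) + 52896\right) = \left(23846 + \left(-1 + \frac{341}{2}\right) \frac{1}{445902}\right) \left(\left(202275 \cdot \frac{1}{28065} + 167966 \left(- \frac{1}{46134}\right)\right) + 52896\right) = \left(23846 + \frac{339}{2} \cdot \frac{1}{445902}\right) \left(\left(\frac{13485}{1871} - \frac{83983}{23067}\right) + 52896\right) = \left(23846 + \frac{113}{297268}\right) \left(\frac{153926302}{43158357} + 52896\right) = \frac{7088652841}{297268} \cdot \frac{2283058378174}{43158357} = \frac{8091904129305988746167}{6414799234338}$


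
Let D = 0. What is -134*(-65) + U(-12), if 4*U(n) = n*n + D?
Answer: 8746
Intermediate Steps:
U(n) = n²/4 (U(n) = (n*n + 0)/4 = (n² + 0)/4 = n²/4)
-134*(-65) + U(-12) = -134*(-65) + (¼)*(-12)² = 8710 + (¼)*144 = 8710 + 36 = 8746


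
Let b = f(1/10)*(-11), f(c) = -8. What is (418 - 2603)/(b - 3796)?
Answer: 2185/3708 ≈ 0.58927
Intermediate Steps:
b = 88 (b = -8*(-11) = 88)
(418 - 2603)/(b - 3796) = (418 - 2603)/(88 - 3796) = -2185/(-3708) = -2185*(-1/3708) = 2185/3708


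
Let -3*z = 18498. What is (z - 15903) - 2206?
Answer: -24275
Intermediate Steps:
z = -6166 (z = -⅓*18498 = -6166)
(z - 15903) - 2206 = (-6166 - 15903) - 2206 = -22069 - 2206 = -24275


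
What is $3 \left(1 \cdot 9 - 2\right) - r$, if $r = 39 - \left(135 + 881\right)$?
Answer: $998$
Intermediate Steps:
$r = -977$ ($r = 39 - 1016 = -977$)
$3 \left(1 \cdot 9 - 2\right) - r = 3 \left(1 \cdot 9 - 2\right) - -977 = 3 \left(9 - 2\right) + 977 = 3 \cdot 7 + 977 = 21 + 977 = 998$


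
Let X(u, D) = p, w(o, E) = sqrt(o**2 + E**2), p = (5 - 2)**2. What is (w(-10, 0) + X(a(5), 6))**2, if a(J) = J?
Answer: 361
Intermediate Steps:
p = 9 (p = 3**2 = 9)
w(o, E) = sqrt(E**2 + o**2)
X(u, D) = 9
(w(-10, 0) + X(a(5), 6))**2 = (sqrt(0**2 + (-10)**2) + 9)**2 = (sqrt(0 + 100) + 9)**2 = (sqrt(100) + 9)**2 = (10 + 9)**2 = 19**2 = 361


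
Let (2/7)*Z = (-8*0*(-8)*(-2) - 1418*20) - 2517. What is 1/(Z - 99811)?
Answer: -2/415761 ≈ -4.8105e-6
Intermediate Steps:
Z = -216139/2 (Z = 7*((-8*0*(-8)*(-2) - 1418*20) - 2517)/2 = 7*((-0*(-2) - 28360) - 2517)/2 = 7*((-8*0 - 28360) - 2517)/2 = 7*((0 - 28360) - 2517)/2 = 7*(-28360 - 2517)/2 = (7/2)*(-30877) = -216139/2 ≈ -1.0807e+5)
1/(Z - 99811) = 1/(-216139/2 - 99811) = 1/(-415761/2) = -2/415761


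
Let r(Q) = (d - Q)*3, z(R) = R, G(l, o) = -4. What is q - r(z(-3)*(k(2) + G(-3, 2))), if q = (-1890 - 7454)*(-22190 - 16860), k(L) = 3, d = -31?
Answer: 364883302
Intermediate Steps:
q = 364883200 (q = -9344*(-39050) = 364883200)
r(Q) = -93 - 3*Q (r(Q) = (-31 - Q)*3 = -93 - 3*Q)
q - r(z(-3)*(k(2) + G(-3, 2))) = 364883200 - (-93 - (-9)*(3 - 4)) = 364883200 - (-93 - (-9)*(-1)) = 364883200 - (-93 - 3*3) = 364883200 - (-93 - 9) = 364883200 - 1*(-102) = 364883200 + 102 = 364883302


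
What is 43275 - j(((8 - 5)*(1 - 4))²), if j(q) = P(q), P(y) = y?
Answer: 43194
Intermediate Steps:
j(q) = q
43275 - j(((8 - 5)*(1 - 4))²) = 43275 - ((8 - 5)*(1 - 4))² = 43275 - (3*(-3))² = 43275 - 1*(-9)² = 43275 - 1*81 = 43275 - 81 = 43194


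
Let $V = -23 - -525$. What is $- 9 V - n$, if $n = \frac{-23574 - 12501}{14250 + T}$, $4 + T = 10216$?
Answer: $- \frac{36827747}{8154} \approx -4516.5$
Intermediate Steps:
$T = 10212$ ($T = -4 + 10216 = 10212$)
$n = - \frac{12025}{8154}$ ($n = \frac{-23574 - 12501}{14250 + 10212} = - \frac{36075}{24462} = \left(-36075\right) \frac{1}{24462} = - \frac{12025}{8154} \approx -1.4747$)
$V = 502$ ($V = -23 + 525 = 502$)
$- 9 V - n = \left(-9\right) 502 - - \frac{12025}{8154} = -4518 + \frac{12025}{8154} = - \frac{36827747}{8154}$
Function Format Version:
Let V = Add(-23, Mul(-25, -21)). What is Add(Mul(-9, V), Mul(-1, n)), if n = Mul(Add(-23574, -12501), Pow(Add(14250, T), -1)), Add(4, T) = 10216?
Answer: Rational(-36827747, 8154) ≈ -4516.5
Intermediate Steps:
T = 10212 (T = Add(-4, 10216) = 10212)
n = Rational(-12025, 8154) (n = Mul(Add(-23574, -12501), Pow(Add(14250, 10212), -1)) = Mul(-36075, Pow(24462, -1)) = Mul(-36075, Rational(1, 24462)) = Rational(-12025, 8154) ≈ -1.4747)
V = 502 (V = Add(-23, 525) = 502)
Add(Mul(-9, V), Mul(-1, n)) = Add(Mul(-9, 502), Mul(-1, Rational(-12025, 8154))) = Add(-4518, Rational(12025, 8154)) = Rational(-36827747, 8154)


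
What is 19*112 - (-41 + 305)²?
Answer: -67568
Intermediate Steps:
19*112 - (-41 + 305)² = 2128 - 1*264² = 2128 - 1*69696 = 2128 - 69696 = -67568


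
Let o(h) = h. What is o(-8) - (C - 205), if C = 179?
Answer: 18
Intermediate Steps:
o(-8) - (C - 205) = -8 - (179 - 205) = -8 - 1*(-26) = -8 + 26 = 18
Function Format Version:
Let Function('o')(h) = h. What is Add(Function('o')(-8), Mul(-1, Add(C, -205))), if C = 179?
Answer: 18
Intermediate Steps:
Add(Function('o')(-8), Mul(-1, Add(C, -205))) = Add(-8, Mul(-1, Add(179, -205))) = Add(-8, Mul(-1, -26)) = Add(-8, 26) = 18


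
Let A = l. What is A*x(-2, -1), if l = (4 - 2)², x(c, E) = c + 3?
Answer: 4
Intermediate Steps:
x(c, E) = 3 + c
l = 4 (l = 2² = 4)
A = 4
A*x(-2, -1) = 4*(3 - 2) = 4*1 = 4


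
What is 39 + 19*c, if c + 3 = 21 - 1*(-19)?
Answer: 742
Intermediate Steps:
c = 37 (c = -3 + (21 - 1*(-19)) = -3 + (21 + 19) = -3 + 40 = 37)
39 + 19*c = 39 + 19*37 = 39 + 703 = 742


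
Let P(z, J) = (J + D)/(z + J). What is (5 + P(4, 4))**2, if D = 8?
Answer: 169/4 ≈ 42.250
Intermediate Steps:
P(z, J) = (8 + J)/(J + z) (P(z, J) = (J + 8)/(z + J) = (8 + J)/(J + z))
(5 + P(4, 4))**2 = (5 + (8 + 4)/(4 + 4))**2 = (5 + 12/8)**2 = (5 + (1/8)*12)**2 = (5 + 3/2)**2 = (13/2)**2 = 169/4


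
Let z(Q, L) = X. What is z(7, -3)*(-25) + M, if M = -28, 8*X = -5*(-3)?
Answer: -599/8 ≈ -74.875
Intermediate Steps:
X = 15/8 (X = (-5*(-3))/8 = (1/8)*15 = 15/8 ≈ 1.8750)
z(Q, L) = 15/8
z(7, -3)*(-25) + M = (15/8)*(-25) - 28 = -375/8 - 28 = -599/8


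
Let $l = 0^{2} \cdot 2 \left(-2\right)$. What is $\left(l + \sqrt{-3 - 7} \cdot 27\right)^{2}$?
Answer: $-7290$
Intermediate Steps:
$l = 0$ ($l = 0 \cdot 2 \left(-2\right) = 0 \left(-2\right) = 0$)
$\left(l + \sqrt{-3 - 7} \cdot 27\right)^{2} = \left(0 + \sqrt{-3 - 7} \cdot 27\right)^{2} = \left(0 + \sqrt{-10} \cdot 27\right)^{2} = \left(0 + i \sqrt{10} \cdot 27\right)^{2} = \left(0 + 27 i \sqrt{10}\right)^{2} = \left(27 i \sqrt{10}\right)^{2} = -7290$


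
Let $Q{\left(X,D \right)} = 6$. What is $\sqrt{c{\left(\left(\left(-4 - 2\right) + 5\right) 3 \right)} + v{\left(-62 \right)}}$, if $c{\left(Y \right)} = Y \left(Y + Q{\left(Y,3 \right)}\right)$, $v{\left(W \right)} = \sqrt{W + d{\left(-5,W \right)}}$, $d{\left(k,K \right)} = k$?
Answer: $\sqrt{-9 + i \sqrt{67}} \approx 1.2581 + 3.2531 i$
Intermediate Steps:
$v{\left(W \right)} = \sqrt{-5 + W}$ ($v{\left(W \right)} = \sqrt{W - 5} = \sqrt{-5 + W}$)
$c{\left(Y \right)} = Y \left(6 + Y\right)$ ($c{\left(Y \right)} = Y \left(Y + 6\right) = Y \left(6 + Y\right)$)
$\sqrt{c{\left(\left(\left(-4 - 2\right) + 5\right) 3 \right)} + v{\left(-62 \right)}} = \sqrt{\left(\left(-4 - 2\right) + 5\right) 3 \left(6 + \left(\left(-4 - 2\right) + 5\right) 3\right) + \sqrt{-5 - 62}} = \sqrt{\left(-6 + 5\right) 3 \left(6 + \left(-6 + 5\right) 3\right) + \sqrt{-67}} = \sqrt{\left(-1\right) 3 \left(6 - 3\right) + i \sqrt{67}} = \sqrt{- 3 \left(6 - 3\right) + i \sqrt{67}} = \sqrt{\left(-3\right) 3 + i \sqrt{67}} = \sqrt{-9 + i \sqrt{67}}$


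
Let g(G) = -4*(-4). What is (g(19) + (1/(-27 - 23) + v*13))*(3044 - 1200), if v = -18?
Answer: -10050722/25 ≈ -4.0203e+5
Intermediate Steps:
g(G) = 16
(g(19) + (1/(-27 - 23) + v*13))*(3044 - 1200) = (16 + (1/(-27 - 23) - 18*13))*(3044 - 1200) = (16 + (1/(-50) - 234))*1844 = (16 + (-1/50 - 234))*1844 = (16 - 11701/50)*1844 = -10901/50*1844 = -10050722/25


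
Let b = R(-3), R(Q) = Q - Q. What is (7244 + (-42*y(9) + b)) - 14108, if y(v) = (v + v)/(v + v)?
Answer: -6906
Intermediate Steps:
R(Q) = 0
b = 0
y(v) = 1 (y(v) = (2*v)/((2*v)) = (2*v)*(1/(2*v)) = 1)
(7244 + (-42*y(9) + b)) - 14108 = (7244 + (-42*1 + 0)) - 14108 = (7244 + (-42 + 0)) - 14108 = (7244 - 42) - 14108 = 7202 - 14108 = -6906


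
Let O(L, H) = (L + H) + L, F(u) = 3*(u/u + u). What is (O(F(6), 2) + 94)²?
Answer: 19044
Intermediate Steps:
F(u) = 3 + 3*u (F(u) = 3*(1 + u) = 3 + 3*u)
O(L, H) = H + 2*L (O(L, H) = (H + L) + L = H + 2*L)
(O(F(6), 2) + 94)² = ((2 + 2*(3 + 3*6)) + 94)² = ((2 + 2*(3 + 18)) + 94)² = ((2 + 2*21) + 94)² = ((2 + 42) + 94)² = (44 + 94)² = 138² = 19044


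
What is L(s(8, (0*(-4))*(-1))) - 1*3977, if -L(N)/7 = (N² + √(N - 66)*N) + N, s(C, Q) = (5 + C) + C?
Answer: -7211 - 441*I*√5 ≈ -7211.0 - 986.11*I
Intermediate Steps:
s(C, Q) = 5 + 2*C
L(N) = -7*N - 7*N² - 7*N*√(-66 + N) (L(N) = -7*((N² + √(N - 66)*N) + N) = -7*((N² + √(-66 + N)*N) + N) = -7*((N² + N*√(-66 + N)) + N) = -7*(N + N² + N*√(-66 + N)) = -7*N - 7*N² - 7*N*√(-66 + N))
L(s(8, (0*(-4))*(-1))) - 1*3977 = -7*(5 + 2*8)*(1 + (5 + 2*8) + √(-66 + (5 + 2*8))) - 1*3977 = -7*(5 + 16)*(1 + (5 + 16) + √(-66 + (5 + 16))) - 3977 = -7*21*(1 + 21 + √(-66 + 21)) - 3977 = -7*21*(1 + 21 + √(-45)) - 3977 = -7*21*(1 + 21 + 3*I*√5) - 3977 = -7*21*(22 + 3*I*√5) - 3977 = (-3234 - 441*I*√5) - 3977 = -7211 - 441*I*√5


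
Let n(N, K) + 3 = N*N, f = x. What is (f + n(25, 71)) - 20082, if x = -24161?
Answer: -43621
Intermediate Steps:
f = -24161
n(N, K) = -3 + N² (n(N, K) = -3 + N*N = -3 + N²)
(f + n(25, 71)) - 20082 = (-24161 + (-3 + 25²)) - 20082 = (-24161 + (-3 + 625)) - 20082 = (-24161 + 622) - 20082 = -23539 - 20082 = -43621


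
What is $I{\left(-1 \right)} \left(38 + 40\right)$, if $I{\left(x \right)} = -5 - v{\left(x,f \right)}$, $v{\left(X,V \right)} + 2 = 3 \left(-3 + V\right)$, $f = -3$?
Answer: $1170$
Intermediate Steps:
$v{\left(X,V \right)} = -11 + 3 V$ ($v{\left(X,V \right)} = -2 + 3 \left(-3 + V\right) = -2 + \left(-9 + 3 V\right) = -11 + 3 V$)
$I{\left(x \right)} = 15$ ($I{\left(x \right)} = -5 - \left(-11 + 3 \left(-3\right)\right) = -5 - \left(-11 - 9\right) = -5 - -20 = -5 + 20 = 15$)
$I{\left(-1 \right)} \left(38 + 40\right) = 15 \left(38 + 40\right) = 15 \cdot 78 = 1170$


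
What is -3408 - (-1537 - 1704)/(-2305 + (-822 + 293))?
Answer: -9661513/2834 ≈ -3409.1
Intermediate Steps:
-3408 - (-1537 - 1704)/(-2305 + (-822 + 293)) = -3408 - (-3241)/(-2305 - 529) = -3408 - (-3241)/(-2834) = -3408 - (-3241)*(-1)/2834 = -3408 - 1*3241/2834 = -3408 - 3241/2834 = -9661513/2834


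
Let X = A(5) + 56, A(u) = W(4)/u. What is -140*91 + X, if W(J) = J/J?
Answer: -63419/5 ≈ -12684.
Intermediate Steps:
W(J) = 1
A(u) = 1/u
X = 281/5 (X = 1/5 + 56 = ⅕ + 56 = 281/5 ≈ 56.200)
-140*91 + X = -140*91 + 281/5 = -12740 + 281/5 = -63419/5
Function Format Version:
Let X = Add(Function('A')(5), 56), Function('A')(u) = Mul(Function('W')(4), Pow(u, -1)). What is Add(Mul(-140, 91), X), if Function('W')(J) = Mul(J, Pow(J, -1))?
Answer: Rational(-63419, 5) ≈ -12684.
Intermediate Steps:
Function('W')(J) = 1
Function('A')(u) = Pow(u, -1) (Function('A')(u) = Mul(1, Pow(u, -1)) = Pow(u, -1))
X = Rational(281, 5) (X = Add(Pow(5, -1), 56) = Add(Rational(1, 5), 56) = Rational(281, 5) ≈ 56.200)
Add(Mul(-140, 91), X) = Add(Mul(-140, 91), Rational(281, 5)) = Add(-12740, Rational(281, 5)) = Rational(-63419, 5)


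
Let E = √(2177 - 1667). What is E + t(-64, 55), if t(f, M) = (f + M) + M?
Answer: 46 + √510 ≈ 68.583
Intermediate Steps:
t(f, M) = f + 2*M (t(f, M) = (M + f) + M = f + 2*M)
E = √510 ≈ 22.583
E + t(-64, 55) = √510 + (-64 + 2*55) = √510 + (-64 + 110) = √510 + 46 = 46 + √510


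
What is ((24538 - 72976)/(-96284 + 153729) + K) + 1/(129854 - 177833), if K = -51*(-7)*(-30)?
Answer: -29520729709297/2756153655 ≈ -10711.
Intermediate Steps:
K = -10710 (K = 357*(-30) = -10710)
((24538 - 72976)/(-96284 + 153729) + K) + 1/(129854 - 177833) = ((24538 - 72976)/(-96284 + 153729) - 10710) + 1/(129854 - 177833) = (-48438/57445 - 10710) + 1/(-47979) = (-48438*1/57445 - 10710) - 1/47979 = (-48438/57445 - 10710) - 1/47979 = -615284388/57445 - 1/47979 = -29520729709297/2756153655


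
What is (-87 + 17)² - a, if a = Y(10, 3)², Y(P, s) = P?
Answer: 4800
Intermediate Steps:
a = 100 (a = 10² = 100)
(-87 + 17)² - a = (-87 + 17)² - 1*100 = (-70)² - 100 = 4900 - 100 = 4800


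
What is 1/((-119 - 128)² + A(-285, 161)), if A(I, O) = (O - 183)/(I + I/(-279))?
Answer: 13205/805624868 ≈ 1.6391e-5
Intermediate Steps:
A(I, O) = 279*(-183 + O)/(278*I) (A(I, O) = (-183 + O)/(I + I*(-1/279)) = (-183 + O)/(I - I/279) = (-183 + O)/((278*I/279)) = (-183 + O)*(279/(278*I)) = 279*(-183 + O)/(278*I))
1/((-119 - 128)² + A(-285, 161)) = 1/((-119 - 128)² + (279/278)*(-183 + 161)/(-285)) = 1/((-247)² + (279/278)*(-1/285)*(-22)) = 1/(61009 + 1023/13205) = 1/(805624868/13205) = 13205/805624868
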